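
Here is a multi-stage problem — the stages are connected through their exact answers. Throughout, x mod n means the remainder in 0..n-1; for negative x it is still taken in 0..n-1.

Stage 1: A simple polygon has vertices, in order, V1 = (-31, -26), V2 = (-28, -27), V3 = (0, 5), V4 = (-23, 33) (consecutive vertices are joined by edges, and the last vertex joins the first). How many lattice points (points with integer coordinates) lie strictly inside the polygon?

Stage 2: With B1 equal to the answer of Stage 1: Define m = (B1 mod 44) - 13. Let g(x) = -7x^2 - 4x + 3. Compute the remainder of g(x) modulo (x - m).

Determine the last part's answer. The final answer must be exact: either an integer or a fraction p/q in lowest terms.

-8

Stage 1: cross terms: (-31*-27 - -28*-26)=109, (-28*5 - 0*-27)=-140, (0*33 - -23*5)=115, (-23*-26 - -31*33)=1621; twice the area = |1705| = 1705; area = 1705/2; boundary points = 1 + 4 + 1 + 1 = 7; strictly interior points = area - boundary/2 + 1 = 850; answer 850
Stage 2: B1 = 850; m = 1; remainder = value at the root: -7*(1)^2 - 4*(1)^1 + 3 = (-7) + (-4) + (3) = -8; answer -8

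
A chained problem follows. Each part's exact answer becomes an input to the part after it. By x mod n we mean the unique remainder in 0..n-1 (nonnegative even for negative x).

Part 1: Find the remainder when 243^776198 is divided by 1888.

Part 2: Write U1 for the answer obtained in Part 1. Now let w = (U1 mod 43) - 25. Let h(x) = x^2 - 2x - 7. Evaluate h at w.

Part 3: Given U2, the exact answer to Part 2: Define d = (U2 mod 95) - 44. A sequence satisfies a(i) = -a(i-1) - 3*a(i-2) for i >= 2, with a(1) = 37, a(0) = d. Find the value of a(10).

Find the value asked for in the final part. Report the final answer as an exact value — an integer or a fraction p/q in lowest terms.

Part 1: squarings mod 1888: 243^1=243, 243^2=521, 243^4=1457, 243^8=737, 243^16=1313, 243^32=225, 243^64=1537, 243^128=481, 243^256=1025, 243^512=897, 243^1024=321, 243^2048=1089, 243^4096=257, 243^8192=1857, 243^16384=961, 243^32768=289, 243^65536=449, 243^131072=1473, 243^262144=417, 243^524288=193; 243^776198 = 243^2 * 243^4 * 243^2048 * 243^4096 * 243^16384 * 243^32768 * 243^65536 * 243^131072 * 243^524288 = 889 (mod 1888); answer 889
Part 2: U1 = 889; w = 4; 1*(4)^2 - 2*(4)^1 - 7 = (16) + (-8) + (-7) = 1; answer 1
Part 3: U2 = 1; d = -43; a(2) = -1*(37) - 3*(-43) = 92; iterating: a(2)=92, a(3)=-203, a(4)=-73, a(5)=682, a(6)=-463, a(7)=-1583, a(8)=2972, a(9)=1777, a(10)=-10693; answer -10693

-10693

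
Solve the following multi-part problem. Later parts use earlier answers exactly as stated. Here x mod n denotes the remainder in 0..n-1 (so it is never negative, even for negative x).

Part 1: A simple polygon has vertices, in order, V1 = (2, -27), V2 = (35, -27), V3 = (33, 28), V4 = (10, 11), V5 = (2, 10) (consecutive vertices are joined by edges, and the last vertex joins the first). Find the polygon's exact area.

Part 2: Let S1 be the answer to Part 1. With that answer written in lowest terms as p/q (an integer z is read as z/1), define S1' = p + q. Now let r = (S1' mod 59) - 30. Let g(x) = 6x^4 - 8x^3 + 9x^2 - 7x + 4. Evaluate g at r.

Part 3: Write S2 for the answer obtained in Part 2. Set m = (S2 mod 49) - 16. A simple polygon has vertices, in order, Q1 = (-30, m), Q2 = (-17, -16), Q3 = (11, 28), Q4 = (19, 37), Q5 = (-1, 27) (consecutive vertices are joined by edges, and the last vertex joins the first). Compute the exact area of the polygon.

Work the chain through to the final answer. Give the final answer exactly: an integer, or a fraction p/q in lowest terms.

Part 1: cross terms: (2*-27 - 35*-27)=891, (35*28 - 33*-27)=1871, (33*11 - 10*28)=83, (10*10 - 2*11)=78, (2*-27 - 2*10)=-74; twice the area = |2849| = 2849; area = 2849/2; answer 2849/2
Part 2: S1 = 2849/2; threaded value p + q = 2851; r = -11; 6*(-11)^4 - 8*(-11)^3 + 9*(-11)^2 - 7*(-11)^1 + 4 = (87846) + (10648) + (1089) + (77) + (4) = 99664; answer 99664
Part 3: S2 = 99664; m = 31; cross terms: (-30*-16 - -17*31)=1007, (-17*28 - 11*-16)=-300, (11*37 - 19*28)=-125, (19*27 - -1*37)=550, (-1*31 - -30*27)=779; twice the area = |1911| = 1911; area = 1911/2; answer 1911/2

1911/2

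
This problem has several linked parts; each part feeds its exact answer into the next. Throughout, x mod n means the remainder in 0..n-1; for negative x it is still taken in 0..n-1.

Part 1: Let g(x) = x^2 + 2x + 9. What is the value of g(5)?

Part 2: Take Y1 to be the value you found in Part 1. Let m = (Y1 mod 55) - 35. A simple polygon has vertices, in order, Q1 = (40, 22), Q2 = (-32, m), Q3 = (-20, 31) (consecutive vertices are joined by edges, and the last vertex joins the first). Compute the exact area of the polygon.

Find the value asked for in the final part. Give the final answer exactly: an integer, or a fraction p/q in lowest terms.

714

Part 1: 1*(5)^2 + 2*(5)^1 + 9 = (25) + (10) + (9) = 44; answer 44
Part 2: Y1 = 44; m = 9; cross terms: (40*9 - -32*22)=1064, (-32*31 - -20*9)=-812, (-20*22 - 40*31)=-1680; twice the area = |-1428| = 1428; area = 714; answer 714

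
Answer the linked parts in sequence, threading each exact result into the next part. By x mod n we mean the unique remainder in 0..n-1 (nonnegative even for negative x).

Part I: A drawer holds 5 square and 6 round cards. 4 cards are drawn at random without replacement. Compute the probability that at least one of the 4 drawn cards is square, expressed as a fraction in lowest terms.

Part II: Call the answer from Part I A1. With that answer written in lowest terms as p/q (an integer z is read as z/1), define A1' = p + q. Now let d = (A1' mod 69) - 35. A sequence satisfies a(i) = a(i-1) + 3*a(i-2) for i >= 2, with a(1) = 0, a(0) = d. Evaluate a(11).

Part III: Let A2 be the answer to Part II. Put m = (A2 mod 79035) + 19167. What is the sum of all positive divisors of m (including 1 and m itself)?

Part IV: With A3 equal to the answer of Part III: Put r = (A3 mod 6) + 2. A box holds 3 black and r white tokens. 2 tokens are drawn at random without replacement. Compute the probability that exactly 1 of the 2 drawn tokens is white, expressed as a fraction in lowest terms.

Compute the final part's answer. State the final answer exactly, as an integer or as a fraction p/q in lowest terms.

Part I: total draws C(11,4) = 330; complement C(6,4) = 15; favorable 330 - 15 = 315; P = 21/22; answer 21/22
Part II: A1 = 21/22; threaded value p + q = 43; d = 8; a(2) = 1*(0) + 3*(8) = 24; iterating: a(2)=24, a(3)=24, a(4)=96, a(5)=168, a(6)=456, a(7)=960, a(8)=2328, a(9)=5208, a(10)=12192, a(11)=27816; answer 27816
Part III: A2 = 27816; m = 46983; 46983 = 3 * 15661; sigma = (1 + 3) * (1 + 15661) = 4 * 15662 = 62648; answer 62648
Part IV: A3 = 62648; r = 4; total draws C(7,2) = 21; favorable C(4,1)*C(3,1) = 12; P = 4/7; answer 4/7

4/7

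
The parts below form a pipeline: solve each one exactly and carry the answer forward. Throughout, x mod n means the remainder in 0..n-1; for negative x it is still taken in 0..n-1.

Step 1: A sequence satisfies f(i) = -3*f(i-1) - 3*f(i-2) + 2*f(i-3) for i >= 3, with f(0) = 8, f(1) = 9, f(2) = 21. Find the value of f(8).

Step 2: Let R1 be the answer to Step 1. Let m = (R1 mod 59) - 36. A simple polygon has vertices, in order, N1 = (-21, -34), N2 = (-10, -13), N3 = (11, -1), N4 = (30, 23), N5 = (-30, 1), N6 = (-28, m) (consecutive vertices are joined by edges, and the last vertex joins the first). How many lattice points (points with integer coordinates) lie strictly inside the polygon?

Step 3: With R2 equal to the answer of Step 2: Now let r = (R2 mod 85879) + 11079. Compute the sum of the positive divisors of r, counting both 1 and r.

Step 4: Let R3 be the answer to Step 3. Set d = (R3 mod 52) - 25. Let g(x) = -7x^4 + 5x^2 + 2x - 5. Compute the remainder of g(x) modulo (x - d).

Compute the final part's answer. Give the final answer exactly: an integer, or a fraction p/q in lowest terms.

-101865

Step 1: f(3) = -3*(21) - 3*(9) + 2*(8) = -74; iterating: f(3)=-74, f(4)=177, f(5)=-267, f(6)=122, f(7)=789, f(8)=-3267; answer -3267
Step 2: R1 = -3267; m = 1; cross terms: (-21*-13 - -10*-34)=-67, (-10*-1 - 11*-13)=153, (11*23 - 30*-1)=283, (30*1 - -30*23)=720, (-30*1 - -28*1)=-2, (-28*-34 - -21*1)=973; twice the area = |2060| = 2060; area = 1030; boundary points = 1 + 3 + 1 + 2 + 2 + 7 = 16; strictly interior points = area - boundary/2 + 1 = 1023; answer 1023
Step 3: R2 = 1023; r = 12102; 12102 = 2 * 3 * 2017; sigma = (1 + 2) * (1 + 3) * (1 + 2017) = 3 * 4 * 2018 = 24216; answer 24216
Step 4: R3 = 24216; d = 11; remainder = value at the root: -7*(11)^4 + 5*(11)^2 + 2*(11)^1 - 5 = (-102487) + (605) + (22) + (-5) = -101865; answer -101865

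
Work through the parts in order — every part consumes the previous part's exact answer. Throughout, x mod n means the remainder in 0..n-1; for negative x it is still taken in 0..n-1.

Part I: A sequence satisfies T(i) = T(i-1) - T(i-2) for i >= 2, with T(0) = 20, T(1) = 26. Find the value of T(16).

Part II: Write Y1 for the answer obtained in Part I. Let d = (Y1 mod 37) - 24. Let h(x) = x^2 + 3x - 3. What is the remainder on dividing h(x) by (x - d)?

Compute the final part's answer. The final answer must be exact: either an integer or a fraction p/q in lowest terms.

Part I: T(2) = 1*(26) - 1*(20) = 6; iterating: T(2)=6, T(3)=-20, T(4)=-26, T(5)=-6, T(6)=20, T(7)=26, T(8)=6, T(9)=-20, T(10)=-26, T(11)=-6, T(12)=20, T(13)=26, T(14)=6, T(15)=-20, T(16)=-26; answer -26
Part II: Y1 = -26; d = -13; remainder = value at the root: 1*(-13)^2 + 3*(-13)^1 - 3 = (169) + (-39) + (-3) = 127; answer 127

127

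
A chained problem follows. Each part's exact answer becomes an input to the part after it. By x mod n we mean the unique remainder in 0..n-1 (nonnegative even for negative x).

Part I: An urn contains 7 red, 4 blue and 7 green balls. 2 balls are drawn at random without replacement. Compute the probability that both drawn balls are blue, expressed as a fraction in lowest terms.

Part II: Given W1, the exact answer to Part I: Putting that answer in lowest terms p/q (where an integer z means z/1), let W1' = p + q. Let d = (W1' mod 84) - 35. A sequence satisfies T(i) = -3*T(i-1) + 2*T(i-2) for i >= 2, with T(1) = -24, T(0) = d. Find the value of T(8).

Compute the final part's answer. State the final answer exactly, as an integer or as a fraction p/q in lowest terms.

Part I: total draws C(18,2) = 153; favorable C(4,2) = 6; P = 2/51; answer 2/51
Part II: W1 = 2/51; threaded value p + q = 53; d = 18; T(2) = -3*(-24) + 2*(18) = 108; iterating: T(2)=108, T(3)=-372, T(4)=1332, T(5)=-4740, T(6)=16884, T(7)=-60132, T(8)=214164; answer 214164

214164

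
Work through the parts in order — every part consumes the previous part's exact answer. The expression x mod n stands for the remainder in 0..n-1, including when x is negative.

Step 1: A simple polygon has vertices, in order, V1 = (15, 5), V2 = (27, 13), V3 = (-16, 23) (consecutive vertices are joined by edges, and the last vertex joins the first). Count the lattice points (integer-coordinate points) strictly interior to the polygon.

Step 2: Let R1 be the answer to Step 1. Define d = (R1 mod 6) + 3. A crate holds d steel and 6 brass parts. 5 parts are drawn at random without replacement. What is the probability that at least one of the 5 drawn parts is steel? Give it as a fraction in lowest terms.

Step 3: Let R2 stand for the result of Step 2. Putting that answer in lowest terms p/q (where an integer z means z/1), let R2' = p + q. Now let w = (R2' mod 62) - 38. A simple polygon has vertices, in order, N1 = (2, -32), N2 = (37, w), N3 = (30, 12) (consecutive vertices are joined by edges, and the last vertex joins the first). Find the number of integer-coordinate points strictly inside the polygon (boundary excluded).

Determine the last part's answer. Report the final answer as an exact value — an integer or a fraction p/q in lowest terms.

443

Step 1: cross terms: (15*13 - 27*5)=60, (27*23 - -16*13)=829, (-16*5 - 15*23)=-425; twice the area = |464| = 464; area = 232; boundary points = 4 + 1 + 1 = 6; strictly interior points = area - boundary/2 + 1 = 230; answer 230
Step 2: R1 = 230; d = 5; total draws C(11,5) = 462; complement C(6,5) = 6; favorable 462 - 6 = 456; P = 76/77; answer 76/77
Step 3: R2 = 76/77; threaded value p + q = 153; w = -9; cross terms: (2*-9 - 37*-32)=1166, (37*12 - 30*-9)=714, (30*-32 - 2*12)=-984; twice the area = |896| = 896; area = 448; boundary points = 1 + 7 + 4 = 12; strictly interior points = area - boundary/2 + 1 = 443; answer 443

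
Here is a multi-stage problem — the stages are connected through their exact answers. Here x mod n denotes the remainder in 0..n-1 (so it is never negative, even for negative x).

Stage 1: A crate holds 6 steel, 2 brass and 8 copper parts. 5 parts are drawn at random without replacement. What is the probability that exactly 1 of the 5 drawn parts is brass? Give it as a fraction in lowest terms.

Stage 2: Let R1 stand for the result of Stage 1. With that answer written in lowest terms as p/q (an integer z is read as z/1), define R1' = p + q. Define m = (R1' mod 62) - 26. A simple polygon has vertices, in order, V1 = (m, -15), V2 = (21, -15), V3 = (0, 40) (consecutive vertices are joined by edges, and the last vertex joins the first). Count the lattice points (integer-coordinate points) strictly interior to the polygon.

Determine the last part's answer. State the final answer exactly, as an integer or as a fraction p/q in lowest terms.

Stage 1: total draws C(16,5) = 4368; favorable C(2,1)*C(14,4) = 2002; P = 11/24; answer 11/24
Stage 2: R1 = 11/24; threaded value p + q = 35; m = 9; cross terms: (9*-15 - 21*-15)=180, (21*40 - 0*-15)=840, (0*-15 - 9*40)=-360; twice the area = |660| = 660; area = 330; boundary points = 12 + 1 + 1 = 14; strictly interior points = area - boundary/2 + 1 = 324; answer 324

324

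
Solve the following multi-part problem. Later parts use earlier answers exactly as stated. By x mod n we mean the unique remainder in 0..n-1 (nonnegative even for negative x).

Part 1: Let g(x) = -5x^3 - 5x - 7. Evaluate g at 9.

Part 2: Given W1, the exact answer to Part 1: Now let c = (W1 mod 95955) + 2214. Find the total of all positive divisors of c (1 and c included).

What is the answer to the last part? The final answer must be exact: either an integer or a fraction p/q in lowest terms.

Part 1: -5*(9)^3 - 5*(9)^1 - 7 = (-3645) + (-45) + (-7) = -3697; answer -3697
Part 2: W1 = -3697; c = 94472; 94472 = 2^3 * 7^2 * 241; sigma = (1 + 2 + 4 + 8) * (1 + 7 + 49) * (1 + 241) = 15 * 57 * 242 = 206910; answer 206910

206910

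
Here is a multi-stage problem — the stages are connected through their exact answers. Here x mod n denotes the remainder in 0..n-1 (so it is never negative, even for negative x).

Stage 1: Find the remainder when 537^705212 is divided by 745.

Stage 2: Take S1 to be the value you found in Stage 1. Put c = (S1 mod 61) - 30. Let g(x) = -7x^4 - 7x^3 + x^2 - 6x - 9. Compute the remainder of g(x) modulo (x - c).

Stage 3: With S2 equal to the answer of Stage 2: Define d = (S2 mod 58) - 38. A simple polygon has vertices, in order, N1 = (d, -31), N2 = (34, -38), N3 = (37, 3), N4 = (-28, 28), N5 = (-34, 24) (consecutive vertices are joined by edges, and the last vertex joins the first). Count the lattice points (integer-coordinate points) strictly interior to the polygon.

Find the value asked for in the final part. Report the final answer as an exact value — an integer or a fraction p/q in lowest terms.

3155

Stage 1: squarings mod 745: 537^1=537, 537^2=54, 537^4=681, 537^8=371, 537^16=561, 537^32=331, 537^64=46, 537^128=626, 537^256=6, 537^512=36, 537^1024=551, 537^2048=386, 537^4096=741, 537^8192=16, 537^16384=256, 537^32768=721, 537^65536=576, 537^131072=251, 537^262144=421, 537^524288=676; 537^705212 = 537^4 * 537^8 * 537^16 * 537^32 * 537^128 * 537^512 * 537^16384 * 537^32768 * 537^131072 * 537^524288 = 496 (mod 745); answer 496
Stage 2: S1 = 496; c = -22; remainder = value at the root: -7*(-22)^4 - 7*(-22)^3 + 1*(-22)^2 - 6*(-22)^1 - 9 = (-1639792) + (74536) + (484) + (132) + (-9) = -1564649; answer -1564649
Stage 3: S2 = -1564649; d = -21; cross terms: (-21*-38 - 34*-31)=1852, (34*3 - 37*-38)=1508, (37*28 - -28*3)=1120, (-28*24 - -34*28)=280, (-34*-31 - -21*24)=1558; twice the area = |6318| = 6318; area = 3159; boundary points = 1 + 1 + 5 + 2 + 1 = 10; strictly interior points = area - boundary/2 + 1 = 3155; answer 3155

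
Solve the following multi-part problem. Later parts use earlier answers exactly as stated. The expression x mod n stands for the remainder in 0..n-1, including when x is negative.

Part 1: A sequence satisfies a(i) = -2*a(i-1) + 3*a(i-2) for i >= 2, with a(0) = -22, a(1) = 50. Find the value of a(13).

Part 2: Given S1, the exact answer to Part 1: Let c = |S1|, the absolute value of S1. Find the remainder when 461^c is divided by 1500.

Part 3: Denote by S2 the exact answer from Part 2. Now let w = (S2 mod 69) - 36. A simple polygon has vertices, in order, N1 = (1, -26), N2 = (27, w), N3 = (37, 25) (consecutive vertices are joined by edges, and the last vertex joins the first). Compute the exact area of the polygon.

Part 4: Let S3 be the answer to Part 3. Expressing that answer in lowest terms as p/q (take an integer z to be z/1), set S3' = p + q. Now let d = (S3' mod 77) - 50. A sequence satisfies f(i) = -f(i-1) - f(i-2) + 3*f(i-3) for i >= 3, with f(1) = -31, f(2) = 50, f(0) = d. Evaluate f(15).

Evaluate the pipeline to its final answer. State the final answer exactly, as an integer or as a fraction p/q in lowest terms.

Part 1: a(2) = -2*(50) + 3*(-22) = -166; iterating: a(2)=-166, a(3)=482, a(4)=-1462, a(5)=4370, a(6)=-13126, a(7)=39362, a(8)=-118102, a(9)=354290, a(10)=-1062886, a(11)=3188642, a(12)=-9565942, a(13)=28697810; answer 28697810
Part 2: S1 = 28697810; c = 28697810; squarings mod 1500: 461^1=461, 461^2=1021, 461^4=1441, 461^8=481, 461^16=361, 461^32=1321, 461^64=541, 461^128=181, 461^256=1261, 461^512=121, 461^1024=1141, 461^2048=1381, 461^4096=661, 461^8192=421, 461^16384=241, 461^32768=1081, 461^65536=61, 461^131072=721, 461^262144=841, 461^524288=781, 461^1048576=961, 461^2097152=1021, 461^4194304=1441, 461^8388608=481, 461^16777216=361; 461^28697810 = 461^2 * 461^16 * 461^64 * 461^128 * 461^1024 * 461^8192 * 461^16384 * 461^32768 * 461^65536 * 461^262144 * 461^1048576 * 461^2097152 * 461^8388608 * 461^16777216 = 601 (mod 1500); answer 601
Part 3: S2 = 601; w = 13; cross terms: (1*13 - 27*-26)=715, (27*25 - 37*13)=194, (37*-26 - 1*25)=-987; twice the area = |-78| = 78; area = 39; answer 39
Part 4: S3 = 39; threaded value p + q = 40; d = -10; f(3) = -1*(50) - 1*(-31) + 3*(-10) = -49; iterating: f(3)=-49, f(4)=-94, f(5)=293, f(6)=-346, f(7)=-229, f(8)=1454, f(9)=-2263, f(10)=122, f(11)=6503, f(12)=-13414, f(13)=7277, f(14)=25646, f(15)=-73165; answer -73165

-73165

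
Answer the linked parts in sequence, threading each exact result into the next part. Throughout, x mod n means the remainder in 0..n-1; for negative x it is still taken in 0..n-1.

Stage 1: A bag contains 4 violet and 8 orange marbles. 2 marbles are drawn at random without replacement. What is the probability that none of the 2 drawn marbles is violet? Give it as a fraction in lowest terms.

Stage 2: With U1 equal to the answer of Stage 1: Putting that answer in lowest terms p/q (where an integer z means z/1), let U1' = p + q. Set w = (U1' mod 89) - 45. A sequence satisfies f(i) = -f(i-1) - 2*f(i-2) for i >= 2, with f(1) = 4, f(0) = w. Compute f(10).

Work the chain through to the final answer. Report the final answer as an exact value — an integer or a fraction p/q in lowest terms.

Stage 1: total draws C(12,2) = 66; favorable C(8,2) = 28; P = 14/33; answer 14/33
Stage 2: U1 = 14/33; threaded value p + q = 47; w = 2; f(2) = -1*(4) - 2*(2) = -8; iterating: f(2)=-8, f(3)=0, f(4)=16, f(5)=-16, f(6)=-16, f(7)=48, f(8)=-16, f(9)=-80, f(10)=112; answer 112

112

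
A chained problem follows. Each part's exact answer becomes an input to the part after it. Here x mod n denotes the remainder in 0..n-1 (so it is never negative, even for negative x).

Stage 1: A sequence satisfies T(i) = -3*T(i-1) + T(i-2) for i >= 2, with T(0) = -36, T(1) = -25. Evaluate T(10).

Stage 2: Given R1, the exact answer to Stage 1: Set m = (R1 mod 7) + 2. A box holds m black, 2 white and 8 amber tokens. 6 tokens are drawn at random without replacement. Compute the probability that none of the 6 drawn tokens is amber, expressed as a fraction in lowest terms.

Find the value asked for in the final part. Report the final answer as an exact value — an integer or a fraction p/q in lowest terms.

1/715

Stage 1: T(2) = -3*(-25) + 1*(-36) = 39; iterating: T(2)=39, T(3)=-142, T(4)=465, T(5)=-1537, T(6)=5076, T(7)=-16765, T(8)=55371, T(9)=-182878, T(10)=604005; answer 604005
Stage 2: R1 = 604005; m = 5; total draws C(15,6) = 5005; favorable C(7,6) = 7; P = 1/715; answer 1/715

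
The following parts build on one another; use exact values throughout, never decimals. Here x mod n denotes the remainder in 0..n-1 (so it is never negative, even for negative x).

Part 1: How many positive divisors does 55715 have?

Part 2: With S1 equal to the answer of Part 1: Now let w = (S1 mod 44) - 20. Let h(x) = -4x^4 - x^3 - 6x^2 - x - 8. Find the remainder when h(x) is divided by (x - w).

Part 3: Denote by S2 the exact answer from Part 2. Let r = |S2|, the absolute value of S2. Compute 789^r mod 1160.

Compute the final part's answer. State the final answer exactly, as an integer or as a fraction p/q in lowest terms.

Part 1: 55715 = 5 * 11 * 1013; number of divisors = (1+1) * (1+1) * (1+1) = 8; answer 8
Part 2: S1 = 8; w = -12; remainder = value at the root: -4*(-12)^4 - 1*(-12)^3 - 6*(-12)^2 - 1*(-12)^1 - 8 = (-82944) + (1728) + (-864) + (12) + (-8) = -82076; answer -82076
Part 3: S2 = -82076; r = 82076; squarings mod 1160: 789^1=789, 789^2=761, 789^4=281, 789^8=81, 789^16=761, 789^32=281, 789^64=81, 789^128=761, 789^256=281, 789^512=81, 789^1024=761, 789^2048=281, 789^4096=81, 789^8192=761, 789^16384=281, 789^32768=81, 789^65536=761; 789^82076 = 789^4 * 789^8 * 789^16 * 789^128 * 789^16384 * 789^65536 = 81 (mod 1160); answer 81

81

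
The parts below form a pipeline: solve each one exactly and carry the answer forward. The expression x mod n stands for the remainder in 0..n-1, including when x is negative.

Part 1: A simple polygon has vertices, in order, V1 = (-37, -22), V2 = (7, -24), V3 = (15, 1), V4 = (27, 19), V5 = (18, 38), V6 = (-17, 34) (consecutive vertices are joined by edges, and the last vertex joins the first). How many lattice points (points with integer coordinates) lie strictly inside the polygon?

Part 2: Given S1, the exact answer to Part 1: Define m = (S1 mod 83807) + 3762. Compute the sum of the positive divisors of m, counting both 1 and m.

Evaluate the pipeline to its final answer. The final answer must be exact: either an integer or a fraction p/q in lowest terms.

11970

Part 1: cross terms: (-37*-24 - 7*-22)=1042, (7*1 - 15*-24)=367, (15*19 - 27*1)=258, (27*38 - 18*19)=684, (18*34 - -17*38)=1258, (-17*-22 - -37*34)=1632; twice the area = |5241| = 5241; area = 5241/2; boundary points = 2 + 1 + 6 + 1 + 1 + 4 = 15; strictly interior points = area - boundary/2 + 1 = 2614; answer 2614
Part 2: S1 = 2614; m = 6376; 6376 = 2^3 * 797; sigma = (1 + 2 + 4 + 8) * (1 + 797) = 15 * 798 = 11970; answer 11970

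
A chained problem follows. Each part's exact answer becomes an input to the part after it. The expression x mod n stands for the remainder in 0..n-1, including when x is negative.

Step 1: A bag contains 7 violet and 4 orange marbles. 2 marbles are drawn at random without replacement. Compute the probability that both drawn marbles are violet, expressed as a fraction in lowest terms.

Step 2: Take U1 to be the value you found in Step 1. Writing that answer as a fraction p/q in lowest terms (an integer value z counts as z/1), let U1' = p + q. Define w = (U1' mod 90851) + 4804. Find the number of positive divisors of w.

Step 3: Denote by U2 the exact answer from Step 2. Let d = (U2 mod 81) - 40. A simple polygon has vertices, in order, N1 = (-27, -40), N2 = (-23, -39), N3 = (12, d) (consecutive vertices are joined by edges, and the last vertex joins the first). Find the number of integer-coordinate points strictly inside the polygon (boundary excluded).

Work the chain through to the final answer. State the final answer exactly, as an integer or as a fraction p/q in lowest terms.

Step 1: total draws C(11,2) = 55; favorable C(7,2) = 21; P = 21/55; answer 21/55
Step 2: U1 = 21/55; threaded value p + q = 76; w = 4880; 4880 = 2^4 * 5 * 61; number of divisors = (4+1) * (1+1) * (1+1) = 20; answer 20
Step 3: U2 = 20; d = -20; cross terms: (-27*-39 - -23*-40)=133, (-23*-20 - 12*-39)=928, (12*-40 - -27*-20)=-1020; twice the area = |41| = 41; area = 41/2; boundary points = 1 + 1 + 1 = 3; strictly interior points = area - boundary/2 + 1 = 20; answer 20

20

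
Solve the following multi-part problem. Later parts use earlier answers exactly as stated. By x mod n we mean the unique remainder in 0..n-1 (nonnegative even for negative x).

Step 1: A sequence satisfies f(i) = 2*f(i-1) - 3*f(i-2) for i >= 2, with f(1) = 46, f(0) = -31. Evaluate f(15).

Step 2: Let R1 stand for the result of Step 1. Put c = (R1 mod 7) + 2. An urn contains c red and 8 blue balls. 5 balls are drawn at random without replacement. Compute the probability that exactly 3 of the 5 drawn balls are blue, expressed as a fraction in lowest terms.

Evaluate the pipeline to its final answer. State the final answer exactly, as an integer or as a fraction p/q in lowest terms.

Step 1: f(2) = 2*(46) - 3*(-31) = 185; iterating: f(2)=185, f(3)=232, f(4)=-91, f(5)=-878, f(6)=-1483, f(7)=-332, f(8)=3785, f(9)=8566, f(10)=5777, f(11)=-14144, f(12)=-45619, f(13)=-48806, f(14)=39245, f(15)=224908; answer 224908
Step 2: R1 = 224908; c = 7; total draws C(15,5) = 3003; favorable C(8,3)*C(7,2) = 1176; P = 56/143; answer 56/143

56/143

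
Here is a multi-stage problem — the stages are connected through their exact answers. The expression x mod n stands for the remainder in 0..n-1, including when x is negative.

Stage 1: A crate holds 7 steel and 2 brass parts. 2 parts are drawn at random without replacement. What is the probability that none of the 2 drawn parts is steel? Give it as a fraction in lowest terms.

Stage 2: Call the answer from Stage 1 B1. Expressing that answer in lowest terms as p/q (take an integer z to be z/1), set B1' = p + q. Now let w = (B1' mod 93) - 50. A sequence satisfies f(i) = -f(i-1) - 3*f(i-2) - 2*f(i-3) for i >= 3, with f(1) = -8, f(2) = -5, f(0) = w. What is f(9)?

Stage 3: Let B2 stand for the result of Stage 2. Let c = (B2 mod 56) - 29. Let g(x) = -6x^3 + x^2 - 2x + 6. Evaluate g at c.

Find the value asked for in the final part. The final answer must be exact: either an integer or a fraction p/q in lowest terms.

-42

Stage 1: total draws C(9,2) = 36; favorable C(2,2) = 1; P = 1/36; answer 1/36
Stage 2: B1 = 1/36; threaded value p + q = 37; w = -13; f(3) = -1*(-5) - 3*(-8) - 2*(-13) = 55; iterating: f(3)=55, f(4)=-24, f(5)=-131, f(6)=93, f(7)=348, f(8)=-365, f(9)=-865; answer -865
Stage 3: B2 = -865; c = 2; -6*(2)^3 + 1*(2)^2 - 2*(2)^1 + 6 = (-48) + (4) + (-4) + (6) = -42; answer -42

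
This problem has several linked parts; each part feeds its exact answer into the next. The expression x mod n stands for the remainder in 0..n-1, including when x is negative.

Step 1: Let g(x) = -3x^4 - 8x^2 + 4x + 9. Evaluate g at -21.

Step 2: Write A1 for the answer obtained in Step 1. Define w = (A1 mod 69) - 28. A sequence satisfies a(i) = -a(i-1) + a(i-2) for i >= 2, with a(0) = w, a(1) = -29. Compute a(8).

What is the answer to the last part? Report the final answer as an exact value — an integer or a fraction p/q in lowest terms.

Step 1: -3*(-21)^4 - 8*(-21)^2 + 4*(-21)^1 + 9 = (-583443) + (-3528) + (-84) + (9) = -587046; answer -587046
Step 2: A1 = -587046; w = -22; a(2) = -1*(-29) + 1*(-22) = 7; iterating: a(2)=7, a(3)=-36, a(4)=43, a(5)=-79, a(6)=122, a(7)=-201, a(8)=323; answer 323

323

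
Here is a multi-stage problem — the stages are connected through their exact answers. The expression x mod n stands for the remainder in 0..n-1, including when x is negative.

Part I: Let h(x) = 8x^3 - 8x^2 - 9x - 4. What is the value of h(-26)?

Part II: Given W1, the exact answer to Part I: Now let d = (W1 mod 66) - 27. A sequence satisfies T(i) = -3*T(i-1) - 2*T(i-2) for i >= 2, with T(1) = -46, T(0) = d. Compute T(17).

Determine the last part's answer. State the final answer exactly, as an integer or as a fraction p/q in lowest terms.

Part I: 8*(-26)^3 - 8*(-26)^2 - 9*(-26)^1 - 4 = (-140608) + (-5408) + (234) + (-4) = -145786; answer -145786
Part II: W1 = -145786; d = -19; T(2) = -3*(-46) - 2*(-19) = 176; iterating: T(2)=176, T(3)=-436, T(4)=956, T(5)=-1996, T(6)=4076, T(7)=-8236, T(8)=16556, T(9)=-33196, T(10)=66476, T(11)=-133036, T(12)=266156, T(13)=-532396, T(14)=1064876, T(15)=-2129836, T(16)=4259756, T(17)=-8519596; answer -8519596

-8519596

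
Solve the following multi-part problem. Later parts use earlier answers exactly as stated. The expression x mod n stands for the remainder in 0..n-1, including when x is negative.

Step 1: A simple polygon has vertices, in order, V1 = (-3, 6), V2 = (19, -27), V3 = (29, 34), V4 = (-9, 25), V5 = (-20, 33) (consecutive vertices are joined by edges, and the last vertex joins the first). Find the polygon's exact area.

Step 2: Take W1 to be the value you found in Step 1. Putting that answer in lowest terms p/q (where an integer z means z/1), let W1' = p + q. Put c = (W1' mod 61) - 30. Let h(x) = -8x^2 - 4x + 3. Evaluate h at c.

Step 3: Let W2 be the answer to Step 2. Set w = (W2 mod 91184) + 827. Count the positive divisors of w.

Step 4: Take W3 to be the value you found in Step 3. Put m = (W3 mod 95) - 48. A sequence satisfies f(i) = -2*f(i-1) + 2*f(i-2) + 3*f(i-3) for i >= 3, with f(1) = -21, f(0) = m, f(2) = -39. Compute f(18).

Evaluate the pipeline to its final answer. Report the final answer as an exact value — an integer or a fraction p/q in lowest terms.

-972864

Step 1: cross terms: (-3*-27 - 19*6)=-33, (19*34 - 29*-27)=1429, (29*25 - -9*34)=1031, (-9*33 - -20*25)=203, (-20*6 - -3*33)=-21; twice the area = |2609| = 2609; area = 2609/2; answer 2609/2
Step 2: W1 = 2609/2; threaded value p + q = 2611; c = 19; -8*(19)^2 - 4*(19)^1 + 3 = (-2888) + (-76) + (3) = -2961; answer -2961
Step 3: W2 = -2961; w = 89050; 89050 = 2 * 5^2 * 13 * 137; number of divisors = (1+1) * (2+1) * (1+1) * (1+1) = 24; answer 24
Step 4: W3 = 24; m = -24; f(3) = -2*(-39) + 2*(-21) + 3*(-24) = -36; iterating: f(3)=-36, f(4)=-69, f(5)=-51, f(6)=-144, f(7)=-21, f(8)=-399, f(9)=324, f(10)=-1509, f(11)=2469, f(12)=-6984, f(13)=14379, f(14)=-35319, f(15)=78444, f(16)=-184389, f(17)=419709, f(18)=-972864; answer -972864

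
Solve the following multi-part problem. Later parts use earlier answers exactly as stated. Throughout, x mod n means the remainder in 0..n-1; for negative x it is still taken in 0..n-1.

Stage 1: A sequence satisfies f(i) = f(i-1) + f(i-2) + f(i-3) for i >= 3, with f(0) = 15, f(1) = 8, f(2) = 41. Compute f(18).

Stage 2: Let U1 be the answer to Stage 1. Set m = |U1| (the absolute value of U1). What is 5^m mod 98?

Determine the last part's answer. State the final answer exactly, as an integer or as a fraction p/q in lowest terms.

45

Stage 1: f(3) = 1*(41) + 1*(8) + 1*(15) = 64; iterating: f(3)=64, f(4)=113, f(5)=218, f(6)=395, f(7)=726, f(8)=1339, f(9)=2460, f(10)=4525, f(11)=8324, f(12)=15309, f(13)=28158, f(14)=51791, f(15)=95258, f(16)=175207, f(17)=322256, f(18)=592721; answer 592721
Stage 2: U1 = 592721; m = 592721; squarings mod 98: 5^1=5, 5^2=25, 5^4=37, 5^8=95, 5^16=9, 5^32=81, 5^64=93, 5^128=25, 5^256=37, 5^512=95, 5^1024=9, 5^2048=81, 5^4096=93, 5^8192=25, 5^16384=37, 5^32768=95, 5^65536=9, 5^131072=81, 5^262144=93, 5^524288=25; 5^592721 = 5^1 * 5^16 * 5^64 * 5^256 * 5^512 * 5^2048 * 5^65536 * 5^524288 = 45 (mod 98); answer 45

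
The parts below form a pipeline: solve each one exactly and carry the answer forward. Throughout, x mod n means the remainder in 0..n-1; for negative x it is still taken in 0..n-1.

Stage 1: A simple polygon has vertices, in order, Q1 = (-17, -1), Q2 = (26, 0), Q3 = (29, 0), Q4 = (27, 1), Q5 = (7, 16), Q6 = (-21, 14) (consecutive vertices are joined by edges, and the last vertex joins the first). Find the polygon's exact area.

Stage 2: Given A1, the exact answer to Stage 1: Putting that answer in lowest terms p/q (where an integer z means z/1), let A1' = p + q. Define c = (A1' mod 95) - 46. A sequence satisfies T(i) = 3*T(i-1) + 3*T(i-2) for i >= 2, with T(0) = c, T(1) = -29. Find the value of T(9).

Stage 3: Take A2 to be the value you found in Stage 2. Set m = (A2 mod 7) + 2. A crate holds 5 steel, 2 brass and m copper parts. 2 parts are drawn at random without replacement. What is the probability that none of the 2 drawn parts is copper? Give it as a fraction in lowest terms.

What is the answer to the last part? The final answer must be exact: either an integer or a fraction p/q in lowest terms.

Stage 1: cross terms: (-17*0 - 26*-1)=26, (26*0 - 29*0)=0, (29*1 - 27*0)=29, (27*16 - 7*1)=425, (7*14 - -21*16)=434, (-21*-1 - -17*14)=259; twice the area = |1173| = 1173; area = 1173/2; answer 1173/2
Stage 2: A1 = 1173/2; threaded value p + q = 1175; c = -11; T(2) = 3*(-29) + 3*(-11) = -120; iterating: T(2)=-120, T(3)=-447, T(4)=-1701, T(5)=-6444, T(6)=-24435, T(7)=-92637, T(8)=-351216, T(9)=-1331559; answer -1331559
Stage 3: A2 = -1331559; m = 4; total draws C(11,2) = 55; favorable C(7,2) = 21; P = 21/55; answer 21/55

21/55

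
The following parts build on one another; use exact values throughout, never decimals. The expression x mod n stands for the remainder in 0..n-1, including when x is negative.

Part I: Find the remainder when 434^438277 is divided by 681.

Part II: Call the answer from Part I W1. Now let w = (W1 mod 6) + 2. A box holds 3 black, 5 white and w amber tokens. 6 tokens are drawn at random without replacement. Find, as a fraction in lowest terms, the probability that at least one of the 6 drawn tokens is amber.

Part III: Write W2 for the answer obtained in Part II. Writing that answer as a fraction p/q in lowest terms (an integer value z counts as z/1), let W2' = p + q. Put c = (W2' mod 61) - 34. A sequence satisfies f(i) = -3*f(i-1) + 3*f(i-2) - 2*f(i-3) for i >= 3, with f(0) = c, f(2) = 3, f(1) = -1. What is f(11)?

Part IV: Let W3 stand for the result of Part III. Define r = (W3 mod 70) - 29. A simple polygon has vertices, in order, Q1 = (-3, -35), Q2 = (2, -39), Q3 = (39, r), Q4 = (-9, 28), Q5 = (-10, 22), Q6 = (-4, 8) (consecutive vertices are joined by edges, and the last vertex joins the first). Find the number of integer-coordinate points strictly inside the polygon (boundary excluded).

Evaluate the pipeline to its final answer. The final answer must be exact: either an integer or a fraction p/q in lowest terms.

Part I: squarings mod 681: 434^1=434, 434^2=400, 434^4=646, 434^8=544, 434^16=382, 434^32=190, 434^64=7, 434^128=49, 434^256=358, 434^512=136, 434^1024=109, 434^2048=304, 434^4096=481, 434^8192=502, 434^16384=34, 434^32768=475, 434^65536=214, 434^131072=169, 434^262144=640; 434^438277 = 434^1 * 434^4 * 434^4096 * 434^8192 * 434^32768 * 434^131072 * 434^262144 = 11 (mod 681); answer 11
Part II: W1 = 11; w = 7; total draws C(15,6) = 5005; complement C(8,6) = 28; favorable 5005 - 28 = 4977; P = 711/715; answer 711/715
Part III: W2 = 711/715; threaded value p + q = 1426; c = -11; f(3) = -3*(3) + 3*(-1) - 2*(-11) = 10; iterating: f(3)=10, f(4)=-19, f(5)=81, f(6)=-320, f(7)=1241, f(8)=-4845, f(9)=18898, f(10)=-73711, f(11)=287517; answer 287517
Part IV: W3 = 287517; r = -2; cross terms: (-3*-39 - 2*-35)=187, (2*-2 - 39*-39)=1517, (39*28 - -9*-2)=1074, (-9*22 - -10*28)=82, (-10*8 - -4*22)=8, (-4*-35 - -3*8)=164; twice the area = |3032| = 3032; area = 1516; boundary points = 1 + 37 + 6 + 1 + 2 + 1 = 48; strictly interior points = area - boundary/2 + 1 = 1493; answer 1493

1493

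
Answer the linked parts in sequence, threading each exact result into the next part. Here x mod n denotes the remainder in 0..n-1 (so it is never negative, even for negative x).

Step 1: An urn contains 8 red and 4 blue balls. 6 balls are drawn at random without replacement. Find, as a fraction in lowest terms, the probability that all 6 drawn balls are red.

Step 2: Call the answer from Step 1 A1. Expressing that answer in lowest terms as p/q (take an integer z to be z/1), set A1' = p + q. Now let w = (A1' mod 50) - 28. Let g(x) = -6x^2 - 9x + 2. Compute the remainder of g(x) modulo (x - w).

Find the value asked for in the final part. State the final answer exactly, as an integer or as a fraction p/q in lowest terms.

-268

Step 1: total draws C(12,6) = 924; favorable C(8,6) = 28; P = 1/33; answer 1/33
Step 2: A1 = 1/33; threaded value p + q = 34; w = 6; remainder = value at the root: -6*(6)^2 - 9*(6)^1 + 2 = (-216) + (-54) + (2) = -268; answer -268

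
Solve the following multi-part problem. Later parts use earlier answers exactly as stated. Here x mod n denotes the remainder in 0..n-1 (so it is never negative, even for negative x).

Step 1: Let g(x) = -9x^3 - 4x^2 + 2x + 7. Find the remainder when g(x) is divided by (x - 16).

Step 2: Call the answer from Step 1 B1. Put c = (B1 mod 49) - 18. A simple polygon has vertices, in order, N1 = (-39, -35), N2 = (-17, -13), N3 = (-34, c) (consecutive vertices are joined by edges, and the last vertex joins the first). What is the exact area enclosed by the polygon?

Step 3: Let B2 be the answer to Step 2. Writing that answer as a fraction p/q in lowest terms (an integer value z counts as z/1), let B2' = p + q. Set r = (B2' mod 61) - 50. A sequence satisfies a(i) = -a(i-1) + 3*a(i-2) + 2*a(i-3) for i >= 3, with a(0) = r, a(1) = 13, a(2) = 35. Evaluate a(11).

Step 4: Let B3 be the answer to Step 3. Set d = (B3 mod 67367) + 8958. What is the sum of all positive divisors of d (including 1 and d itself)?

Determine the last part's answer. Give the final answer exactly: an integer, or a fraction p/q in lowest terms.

Step 1: remainder = value at the root: -9*(16)^3 - 4*(16)^2 + 2*(16)^1 + 7 = (-36864) + (-1024) + (32) + (7) = -37849; answer -37849
Step 2: B1 = -37849; c = 10; cross terms: (-39*-13 - -17*-35)=-88, (-17*10 - -34*-13)=-612, (-34*-35 - -39*10)=1580; twice the area = |880| = 880; area = 440; answer 440
Step 3: B2 = 440; threaded value p + q = 441; r = -36; a(3) = -1*(35) + 3*(13) + 2*(-36) = -68; iterating: a(3)=-68, a(4)=199, a(5)=-333, a(6)=794, a(7)=-1395, a(8)=3111, a(9)=-5708, a(10)=12251, a(11)=-23153; answer -23153
Step 4: B3 = -23153; d = 53172; 53172 = 2^2 * 3^2 * 7 * 211; sigma = (1 + 2 + 4) * (1 + 3 + 9) * (1 + 7) * (1 + 211) = 7 * 13 * 8 * 212 = 154336; answer 154336

154336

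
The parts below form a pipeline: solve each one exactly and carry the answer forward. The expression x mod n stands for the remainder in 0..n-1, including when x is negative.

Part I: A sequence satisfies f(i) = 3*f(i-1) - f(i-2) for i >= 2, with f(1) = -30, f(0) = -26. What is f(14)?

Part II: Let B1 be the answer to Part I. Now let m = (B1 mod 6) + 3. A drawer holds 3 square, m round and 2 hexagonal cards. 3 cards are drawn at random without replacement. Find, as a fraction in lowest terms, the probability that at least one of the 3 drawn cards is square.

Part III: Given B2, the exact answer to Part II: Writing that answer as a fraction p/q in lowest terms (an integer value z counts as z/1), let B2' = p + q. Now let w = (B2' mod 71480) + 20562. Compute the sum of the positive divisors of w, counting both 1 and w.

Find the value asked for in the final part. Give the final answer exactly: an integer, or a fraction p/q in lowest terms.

22488

Part I: f(2) = 3*(-30) - 1*(-26) = -64; iterating: f(2)=-64, f(3)=-162, f(4)=-422, f(5)=-1104, f(6)=-2890, f(7)=-7566, f(8)=-19808, f(9)=-51858, f(10)=-135766, f(11)=-355440, f(12)=-930554, f(13)=-2436222, f(14)=-6378112; answer -6378112
Part II: B1 = -6378112; m = 5; total draws C(10,3) = 120; complement C(7,3) = 35; favorable 120 - 35 = 85; P = 17/24; answer 17/24
Part III: B2 = 17/24; threaded value p + q = 41; w = 20603; 20603 = 11 * 1873; sigma = (1 + 11) * (1 + 1873) = 12 * 1874 = 22488; answer 22488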